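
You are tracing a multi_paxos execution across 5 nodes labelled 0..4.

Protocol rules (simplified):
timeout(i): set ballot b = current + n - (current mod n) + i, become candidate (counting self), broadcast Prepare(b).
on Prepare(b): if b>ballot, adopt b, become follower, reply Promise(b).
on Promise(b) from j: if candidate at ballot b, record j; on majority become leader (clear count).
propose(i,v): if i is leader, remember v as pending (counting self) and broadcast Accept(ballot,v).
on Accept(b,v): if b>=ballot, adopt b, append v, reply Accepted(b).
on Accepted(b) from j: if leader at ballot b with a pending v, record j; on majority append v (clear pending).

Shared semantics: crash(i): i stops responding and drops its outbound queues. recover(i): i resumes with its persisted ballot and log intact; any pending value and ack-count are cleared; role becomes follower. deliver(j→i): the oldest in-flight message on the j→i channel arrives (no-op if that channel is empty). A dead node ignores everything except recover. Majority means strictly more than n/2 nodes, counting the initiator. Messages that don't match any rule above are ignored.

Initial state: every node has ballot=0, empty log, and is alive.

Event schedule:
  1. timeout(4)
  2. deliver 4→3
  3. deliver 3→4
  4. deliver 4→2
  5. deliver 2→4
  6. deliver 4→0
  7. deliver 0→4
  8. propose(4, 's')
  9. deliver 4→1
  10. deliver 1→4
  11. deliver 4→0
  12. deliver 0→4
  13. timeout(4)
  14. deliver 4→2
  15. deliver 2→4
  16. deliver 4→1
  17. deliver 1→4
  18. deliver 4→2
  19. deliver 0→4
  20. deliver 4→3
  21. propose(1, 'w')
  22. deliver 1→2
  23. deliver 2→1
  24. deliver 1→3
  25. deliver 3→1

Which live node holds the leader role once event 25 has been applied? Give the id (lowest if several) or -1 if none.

[1] timeout(4) → N4(cand b9 [-])
[2] deliver 4→3 → N3(foll b9 [-])
[3] deliver 3→4 → ∅
[4] deliver 4→2 → N2(foll b9 [-])
[5] deliver 2→4 → N4(lead b9 [-])
[6] deliver 4→0 → N0(foll b9 [-])
[7] deliver 0→4 → ∅
[8] propose(4,'s') → ∅
[9] deliver 4→1 → N1(foll b9 [-])
[10] deliver 1→4 → ∅
[11] deliver 4→0 → N0(foll b9 [s])
[12] deliver 0→4 → ∅
[13] timeout(4) → N4(cand b14 [-])
[14] deliver 4→2 → N2(foll b9 [s])
[15] deliver 2→4 → ∅
[16] deliver 4→1 → N1(foll b9 [s])
[17] deliver 1→4 → ∅
[18] deliver 4→2 → N2(foll b14 [s])
[19] deliver 0→4 → ∅
[20] deliver 4→3 → N3(foll b9 [s])
[21] propose(1,'w') → ∅
[22] deliver 1→2 → ∅
[23] deliver 2→1 → ∅
[24] deliver 1→3 → ∅
[25] deliver 3→1 → ∅

-1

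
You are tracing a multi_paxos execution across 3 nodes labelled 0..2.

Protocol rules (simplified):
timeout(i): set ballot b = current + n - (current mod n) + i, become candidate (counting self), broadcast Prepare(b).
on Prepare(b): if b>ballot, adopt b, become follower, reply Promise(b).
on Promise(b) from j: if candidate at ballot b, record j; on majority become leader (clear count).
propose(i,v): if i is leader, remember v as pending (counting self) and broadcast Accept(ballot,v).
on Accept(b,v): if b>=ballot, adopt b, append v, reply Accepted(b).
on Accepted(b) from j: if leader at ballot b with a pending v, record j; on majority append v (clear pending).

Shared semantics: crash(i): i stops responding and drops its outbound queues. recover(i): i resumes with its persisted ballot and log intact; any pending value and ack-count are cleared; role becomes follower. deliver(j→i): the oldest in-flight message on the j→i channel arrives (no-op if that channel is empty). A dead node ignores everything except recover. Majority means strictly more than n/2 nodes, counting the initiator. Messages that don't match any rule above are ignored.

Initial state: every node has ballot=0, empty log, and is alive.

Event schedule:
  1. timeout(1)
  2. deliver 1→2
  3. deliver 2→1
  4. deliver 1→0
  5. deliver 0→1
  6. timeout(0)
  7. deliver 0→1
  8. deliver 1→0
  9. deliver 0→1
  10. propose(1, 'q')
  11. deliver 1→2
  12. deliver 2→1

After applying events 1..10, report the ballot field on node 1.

6

step 1 timeout(1): 1={cand,b=4,log=-}
step 2 deliver 1→2: 2={foll,b=4,log=-}
step 3 deliver 2→1: 1={lead,b=4,log=-}
step 4 deliver 1→0: 0={foll,b=4,log=-}
step 5 deliver 0→1: —
step 6 timeout(0): 0={cand,b=6,log=-}
step 7 deliver 0→1: 1={foll,b=6,log=-}
step 8 deliver 1→0: 0={lead,b=6,log=-}
step 9 deliver 0→1: —
step 10 propose(1,'q'): —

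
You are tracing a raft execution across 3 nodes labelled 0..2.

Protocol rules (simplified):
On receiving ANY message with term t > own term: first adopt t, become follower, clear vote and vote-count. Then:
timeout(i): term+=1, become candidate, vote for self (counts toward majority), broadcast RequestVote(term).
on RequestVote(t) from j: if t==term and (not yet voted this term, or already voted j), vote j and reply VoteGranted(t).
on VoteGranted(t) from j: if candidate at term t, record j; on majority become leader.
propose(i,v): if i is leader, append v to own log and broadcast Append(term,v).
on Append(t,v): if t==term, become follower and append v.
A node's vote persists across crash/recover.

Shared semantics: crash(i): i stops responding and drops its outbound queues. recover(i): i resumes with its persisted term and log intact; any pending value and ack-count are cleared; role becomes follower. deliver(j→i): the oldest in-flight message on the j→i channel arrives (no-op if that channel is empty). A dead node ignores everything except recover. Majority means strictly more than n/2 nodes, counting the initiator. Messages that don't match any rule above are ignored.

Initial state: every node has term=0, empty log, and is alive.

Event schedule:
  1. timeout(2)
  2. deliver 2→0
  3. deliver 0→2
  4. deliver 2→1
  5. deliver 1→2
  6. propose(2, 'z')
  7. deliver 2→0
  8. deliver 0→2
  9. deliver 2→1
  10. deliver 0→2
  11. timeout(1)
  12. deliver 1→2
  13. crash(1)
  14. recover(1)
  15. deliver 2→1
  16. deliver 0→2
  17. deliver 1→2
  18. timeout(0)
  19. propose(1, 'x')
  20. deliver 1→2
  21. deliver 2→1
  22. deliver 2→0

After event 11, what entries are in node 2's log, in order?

z

e1 timeout(2): 2[cand,t=1,-]
e2 deliver 2→0: 0[foll,t=1,-]
e3 deliver 0→2: 2[lead,t=1,-]
e4 deliver 2→1: 1[foll,t=1,-]
e5 deliver 1→2: ·
e6 propose(2,'z'): 2[lead,t=1,z]
e7 deliver 2→0: 0[foll,t=1,z]
e8 deliver 0→2: ·
e9 deliver 2→1: 1[foll,t=1,z]
e10 deliver 0→2: ·
e11 timeout(1): 1[cand,t=2,z]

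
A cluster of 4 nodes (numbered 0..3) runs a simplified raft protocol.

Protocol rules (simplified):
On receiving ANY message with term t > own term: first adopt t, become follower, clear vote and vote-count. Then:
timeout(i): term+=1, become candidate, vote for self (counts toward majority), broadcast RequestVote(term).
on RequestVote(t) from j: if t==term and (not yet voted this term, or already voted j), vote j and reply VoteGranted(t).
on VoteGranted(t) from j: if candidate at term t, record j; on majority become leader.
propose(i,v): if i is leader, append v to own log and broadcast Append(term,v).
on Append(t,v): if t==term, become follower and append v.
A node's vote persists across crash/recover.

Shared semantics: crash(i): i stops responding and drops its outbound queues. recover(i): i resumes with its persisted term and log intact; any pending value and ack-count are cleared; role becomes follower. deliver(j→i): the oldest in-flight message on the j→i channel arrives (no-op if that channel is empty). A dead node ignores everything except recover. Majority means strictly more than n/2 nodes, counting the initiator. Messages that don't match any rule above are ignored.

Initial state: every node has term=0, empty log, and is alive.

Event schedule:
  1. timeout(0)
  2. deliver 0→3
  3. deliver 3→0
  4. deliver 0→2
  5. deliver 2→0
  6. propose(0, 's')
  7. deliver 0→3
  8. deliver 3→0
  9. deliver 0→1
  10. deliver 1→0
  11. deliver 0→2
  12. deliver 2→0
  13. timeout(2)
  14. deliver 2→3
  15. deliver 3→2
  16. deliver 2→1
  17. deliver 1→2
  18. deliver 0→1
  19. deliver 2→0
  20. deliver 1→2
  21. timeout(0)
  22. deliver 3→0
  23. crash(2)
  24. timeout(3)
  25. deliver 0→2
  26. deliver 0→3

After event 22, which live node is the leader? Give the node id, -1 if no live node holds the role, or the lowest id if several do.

2

1. timeout(0):  <0:cand t1 ->
2. deliver 0→3:  <3:foll t1 ->
3. deliver 3→0:  nop
4. deliver 0→2:  <2:foll t1 ->
5. deliver 2→0:  <0:lead t1 ->
6. propose(0,'s'):  <0:lead t1 s>
7. deliver 0→3:  <3:foll t1 s>
8. deliver 3→0:  nop
9. deliver 0→1:  <1:foll t1 ->
10. deliver 1→0:  nop
11. deliver 0→2:  <2:foll t1 s>
12. deliver 2→0:  nop
13. timeout(2):  <2:cand t2 s>
14. deliver 2→3:  <3:foll t2 s>
15. deliver 3→2:  nop
16. deliver 2→1:  <1:foll t2 ->
17. deliver 1→2:  <2:lead t2 s>
18. deliver 0→1:  nop
19. deliver 2→0:  <0:foll t2 s>
20. deliver 1→2:  nop
21. timeout(0):  <0:cand t3 s>
22. deliver 3→0:  nop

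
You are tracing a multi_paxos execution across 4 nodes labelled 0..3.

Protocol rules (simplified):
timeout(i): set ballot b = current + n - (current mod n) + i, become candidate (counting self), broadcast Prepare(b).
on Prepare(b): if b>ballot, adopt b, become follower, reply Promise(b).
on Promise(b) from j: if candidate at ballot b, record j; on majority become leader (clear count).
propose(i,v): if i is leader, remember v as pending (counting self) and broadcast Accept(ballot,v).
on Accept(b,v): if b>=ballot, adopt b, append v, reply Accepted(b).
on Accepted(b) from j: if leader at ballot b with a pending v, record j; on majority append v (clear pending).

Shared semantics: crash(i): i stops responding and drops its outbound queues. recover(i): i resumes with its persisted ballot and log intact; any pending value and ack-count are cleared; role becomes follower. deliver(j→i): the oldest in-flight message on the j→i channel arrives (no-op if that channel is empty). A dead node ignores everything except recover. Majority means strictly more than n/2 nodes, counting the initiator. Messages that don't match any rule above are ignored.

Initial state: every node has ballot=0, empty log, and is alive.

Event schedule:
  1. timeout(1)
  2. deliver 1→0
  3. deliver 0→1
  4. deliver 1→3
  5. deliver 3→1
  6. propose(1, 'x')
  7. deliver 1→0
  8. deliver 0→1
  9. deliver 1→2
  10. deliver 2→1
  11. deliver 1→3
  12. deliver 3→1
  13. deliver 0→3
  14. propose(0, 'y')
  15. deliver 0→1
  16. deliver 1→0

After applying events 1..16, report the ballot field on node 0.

5

1. timeout(1):  <1:cand b5 ->
2. deliver 1→0:  <0:foll b5 ->
3. deliver 0→1:  nop
4. deliver 1→3:  <3:foll b5 ->
5. deliver 3→1:  <1:lead b5 ->
6. propose(1,'x'):  nop
7. deliver 1→0:  <0:foll b5 x>
8. deliver 0→1:  nop
9. deliver 1→2:  <2:foll b5 ->
10. deliver 2→1:  nop
11. deliver 1→3:  <3:foll b5 x>
12. deliver 3→1:  <1:lead b5 x>
13. deliver 0→3:  nop
14. propose(0,'y'):  nop
15. deliver 0→1:  nop
16. deliver 1→0:  nop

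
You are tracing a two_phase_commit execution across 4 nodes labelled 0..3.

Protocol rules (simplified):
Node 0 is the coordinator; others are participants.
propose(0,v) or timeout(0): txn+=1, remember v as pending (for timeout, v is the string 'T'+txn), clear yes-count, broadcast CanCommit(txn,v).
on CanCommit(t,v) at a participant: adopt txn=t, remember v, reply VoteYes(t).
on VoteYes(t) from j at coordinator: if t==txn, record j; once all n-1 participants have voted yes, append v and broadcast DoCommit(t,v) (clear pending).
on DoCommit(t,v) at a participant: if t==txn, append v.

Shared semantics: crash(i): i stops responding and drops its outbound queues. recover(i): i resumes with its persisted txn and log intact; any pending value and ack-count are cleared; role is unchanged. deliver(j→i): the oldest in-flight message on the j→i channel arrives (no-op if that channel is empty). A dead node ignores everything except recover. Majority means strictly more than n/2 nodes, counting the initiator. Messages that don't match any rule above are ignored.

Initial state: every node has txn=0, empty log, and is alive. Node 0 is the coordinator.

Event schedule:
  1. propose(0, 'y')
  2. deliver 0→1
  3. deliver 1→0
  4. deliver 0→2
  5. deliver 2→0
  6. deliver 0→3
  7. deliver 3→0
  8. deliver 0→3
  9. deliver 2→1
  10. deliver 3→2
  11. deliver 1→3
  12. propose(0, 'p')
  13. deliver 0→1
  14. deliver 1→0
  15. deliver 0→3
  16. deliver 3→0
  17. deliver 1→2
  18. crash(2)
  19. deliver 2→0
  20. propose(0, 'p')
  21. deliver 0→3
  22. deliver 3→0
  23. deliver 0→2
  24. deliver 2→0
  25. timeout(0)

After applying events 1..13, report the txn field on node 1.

after 1 — propose(0,'y'): n0:coor/t1/[-]
after 2 — deliver 0→1: n1:part/t1/[-]
after 3 — deliver 1→0: ·
after 4 — deliver 0→2: n2:part/t1/[-]
after 5 — deliver 2→0: ·
after 6 — deliver 0→3: n3:part/t1/[-]
after 7 — deliver 3→0: n0:coor/t1/[y]
after 8 — deliver 0→3: n3:part/t1/[y]
after 9 — deliver 2→1: ·
after 10 — deliver 3→2: ·
after 11 — deliver 1→3: ·
after 12 — propose(0,'p'): n0:coor/t2/[y]
after 13 — deliver 0→1: n1:part/t1/[y]

1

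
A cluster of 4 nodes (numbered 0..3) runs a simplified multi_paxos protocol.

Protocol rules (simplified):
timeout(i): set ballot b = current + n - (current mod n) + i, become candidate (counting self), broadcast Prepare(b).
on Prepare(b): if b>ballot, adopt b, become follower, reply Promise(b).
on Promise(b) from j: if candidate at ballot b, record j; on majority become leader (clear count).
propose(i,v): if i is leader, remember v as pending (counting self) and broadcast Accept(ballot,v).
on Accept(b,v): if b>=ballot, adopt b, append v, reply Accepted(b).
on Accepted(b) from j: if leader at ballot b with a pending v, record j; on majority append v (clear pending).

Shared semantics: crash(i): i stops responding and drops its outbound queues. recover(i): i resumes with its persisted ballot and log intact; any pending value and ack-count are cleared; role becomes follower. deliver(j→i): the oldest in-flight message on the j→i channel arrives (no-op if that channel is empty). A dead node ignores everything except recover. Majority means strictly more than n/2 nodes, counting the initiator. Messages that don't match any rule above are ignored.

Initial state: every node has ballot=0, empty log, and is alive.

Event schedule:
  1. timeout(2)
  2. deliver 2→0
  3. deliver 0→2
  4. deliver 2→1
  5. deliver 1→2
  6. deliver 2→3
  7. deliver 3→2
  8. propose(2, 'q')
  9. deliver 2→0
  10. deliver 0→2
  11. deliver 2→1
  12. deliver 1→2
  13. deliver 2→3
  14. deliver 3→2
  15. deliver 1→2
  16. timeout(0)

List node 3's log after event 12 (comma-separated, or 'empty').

empty

after 1 — timeout(2): n2:cand/b6/[-]
after 2 — deliver 2→0: n0:foll/b6/[-]
after 3 — deliver 0→2: ·
after 4 — deliver 2→1: n1:foll/b6/[-]
after 5 — deliver 1→2: n2:lead/b6/[-]
after 6 — deliver 2→3: n3:foll/b6/[-]
after 7 — deliver 3→2: ·
after 8 — propose(2,'q'): ·
after 9 — deliver 2→0: n0:foll/b6/[q]
after 10 — deliver 0→2: ·
after 11 — deliver 2→1: n1:foll/b6/[q]
after 12 — deliver 1→2: n2:lead/b6/[q]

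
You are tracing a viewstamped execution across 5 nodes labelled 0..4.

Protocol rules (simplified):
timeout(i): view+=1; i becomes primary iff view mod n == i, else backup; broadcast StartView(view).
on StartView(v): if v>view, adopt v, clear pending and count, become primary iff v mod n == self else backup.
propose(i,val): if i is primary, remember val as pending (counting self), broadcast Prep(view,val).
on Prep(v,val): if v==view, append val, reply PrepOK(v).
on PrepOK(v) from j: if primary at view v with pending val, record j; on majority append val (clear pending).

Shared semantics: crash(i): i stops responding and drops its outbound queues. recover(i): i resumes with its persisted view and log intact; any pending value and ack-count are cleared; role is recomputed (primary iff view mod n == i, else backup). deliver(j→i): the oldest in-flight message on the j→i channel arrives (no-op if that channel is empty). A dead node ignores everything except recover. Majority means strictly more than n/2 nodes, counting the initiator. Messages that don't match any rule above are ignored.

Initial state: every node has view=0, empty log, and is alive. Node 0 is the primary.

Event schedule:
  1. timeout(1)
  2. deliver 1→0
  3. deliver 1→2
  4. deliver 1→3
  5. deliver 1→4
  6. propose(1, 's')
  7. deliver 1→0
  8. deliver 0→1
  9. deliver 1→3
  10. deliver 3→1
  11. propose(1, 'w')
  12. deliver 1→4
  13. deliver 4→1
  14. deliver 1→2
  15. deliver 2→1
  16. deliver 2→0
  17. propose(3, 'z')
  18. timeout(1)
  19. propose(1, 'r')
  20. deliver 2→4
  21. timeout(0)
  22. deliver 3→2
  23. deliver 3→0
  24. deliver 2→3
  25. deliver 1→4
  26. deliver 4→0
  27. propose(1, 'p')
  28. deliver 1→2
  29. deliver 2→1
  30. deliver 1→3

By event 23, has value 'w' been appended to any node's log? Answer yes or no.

step 1 timeout(1): 1={prim,v=1,log=-}
step 2 deliver 1→0: 0={back,v=1,log=-}
step 3 deliver 1→2: 2={back,v=1,log=-}
step 4 deliver 1→3: 3={back,v=1,log=-}
step 5 deliver 1→4: 4={back,v=1,log=-}
step 6 propose(1,'s'): —
step 7 deliver 1→0: 0={back,v=1,log=s}
step 8 deliver 0→1: —
step 9 deliver 1→3: 3={back,v=1,log=s}
step 10 deliver 3→1: 1={prim,v=1,log=s}
step 11 propose(1,'w'): —
step 12 deliver 1→4: 4={back,v=1,log=s}
step 13 deliver 4→1: —
step 14 deliver 1→2: 2={back,v=1,log=s}
step 15 deliver 2→1: 1={prim,v=1,log=s,w}
step 16 deliver 2→0: —
step 17 propose(3,'z'): —
step 18 timeout(1): 1={back,v=2,log=s,w}
step 19 propose(1,'r'): —
step 20 deliver 2→4: —
step 21 timeout(0): 0={back,v=2,log=s}
step 22 deliver 3→2: —
step 23 deliver 3→0: —

yes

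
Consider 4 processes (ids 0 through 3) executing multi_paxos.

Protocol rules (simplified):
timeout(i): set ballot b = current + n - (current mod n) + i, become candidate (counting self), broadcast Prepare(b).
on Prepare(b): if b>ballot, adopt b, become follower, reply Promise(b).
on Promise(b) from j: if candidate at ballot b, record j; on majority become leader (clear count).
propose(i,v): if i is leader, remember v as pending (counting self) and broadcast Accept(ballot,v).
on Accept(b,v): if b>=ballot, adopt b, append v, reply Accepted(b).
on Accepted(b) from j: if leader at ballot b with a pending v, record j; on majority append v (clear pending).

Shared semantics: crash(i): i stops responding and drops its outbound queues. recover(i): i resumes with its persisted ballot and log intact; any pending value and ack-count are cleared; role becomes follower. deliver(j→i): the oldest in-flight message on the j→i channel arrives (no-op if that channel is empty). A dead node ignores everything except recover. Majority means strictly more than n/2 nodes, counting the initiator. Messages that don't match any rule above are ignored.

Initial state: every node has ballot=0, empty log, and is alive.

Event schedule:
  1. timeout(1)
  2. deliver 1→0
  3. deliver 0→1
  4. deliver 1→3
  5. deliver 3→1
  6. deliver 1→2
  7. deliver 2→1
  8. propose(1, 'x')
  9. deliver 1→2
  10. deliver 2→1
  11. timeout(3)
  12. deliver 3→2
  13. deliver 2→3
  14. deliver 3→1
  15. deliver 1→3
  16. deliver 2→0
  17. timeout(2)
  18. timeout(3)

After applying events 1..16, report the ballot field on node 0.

5

step 1 timeout(1): 1={cand,b=5,log=-}
step 2 deliver 1→0: 0={foll,b=5,log=-}
step 3 deliver 0→1: —
step 4 deliver 1→3: 3={foll,b=5,log=-}
step 5 deliver 3→1: 1={lead,b=5,log=-}
step 6 deliver 1→2: 2={foll,b=5,log=-}
step 7 deliver 2→1: —
step 8 propose(1,'x'): —
step 9 deliver 1→2: 2={foll,b=5,log=x}
step 10 deliver 2→1: —
step 11 timeout(3): 3={cand,b=11,log=-}
step 12 deliver 3→2: 2={foll,b=11,log=x}
step 13 deliver 2→3: —
step 14 deliver 3→1: 1={foll,b=11,log=-}
step 15 deliver 1→3: —
step 16 deliver 2→0: —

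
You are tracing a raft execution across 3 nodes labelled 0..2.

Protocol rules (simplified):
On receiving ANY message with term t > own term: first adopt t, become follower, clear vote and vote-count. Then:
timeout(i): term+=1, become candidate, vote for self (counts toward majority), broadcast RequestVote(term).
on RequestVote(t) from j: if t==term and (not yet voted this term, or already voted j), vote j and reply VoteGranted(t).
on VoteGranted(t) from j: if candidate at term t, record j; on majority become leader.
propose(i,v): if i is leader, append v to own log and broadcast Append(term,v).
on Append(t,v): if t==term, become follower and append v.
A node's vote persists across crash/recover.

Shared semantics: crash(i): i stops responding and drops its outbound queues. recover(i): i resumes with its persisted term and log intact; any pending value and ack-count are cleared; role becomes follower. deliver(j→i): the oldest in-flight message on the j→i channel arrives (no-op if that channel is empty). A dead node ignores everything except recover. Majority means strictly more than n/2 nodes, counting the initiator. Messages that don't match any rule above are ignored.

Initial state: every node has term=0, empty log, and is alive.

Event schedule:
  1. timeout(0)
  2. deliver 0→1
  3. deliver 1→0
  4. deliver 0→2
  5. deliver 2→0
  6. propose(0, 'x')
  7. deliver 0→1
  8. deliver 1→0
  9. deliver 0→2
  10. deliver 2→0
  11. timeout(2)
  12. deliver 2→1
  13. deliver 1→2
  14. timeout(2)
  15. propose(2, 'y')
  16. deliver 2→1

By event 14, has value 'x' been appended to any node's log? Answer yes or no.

yes

e1 timeout(0): 0[cand,t=1,-]
e2 deliver 0→1: 1[foll,t=1,-]
e3 deliver 1→0: 0[lead,t=1,-]
e4 deliver 0→2: 2[foll,t=1,-]
e5 deliver 2→0: ·
e6 propose(0,'x'): 0[lead,t=1,x]
e7 deliver 0→1: 1[foll,t=1,x]
e8 deliver 1→0: ·
e9 deliver 0→2: 2[foll,t=1,x]
e10 deliver 2→0: ·
e11 timeout(2): 2[cand,t=2,x]
e12 deliver 2→1: 1[foll,t=2,x]
e13 deliver 1→2: 2[lead,t=2,x]
e14 timeout(2): 2[cand,t=3,x]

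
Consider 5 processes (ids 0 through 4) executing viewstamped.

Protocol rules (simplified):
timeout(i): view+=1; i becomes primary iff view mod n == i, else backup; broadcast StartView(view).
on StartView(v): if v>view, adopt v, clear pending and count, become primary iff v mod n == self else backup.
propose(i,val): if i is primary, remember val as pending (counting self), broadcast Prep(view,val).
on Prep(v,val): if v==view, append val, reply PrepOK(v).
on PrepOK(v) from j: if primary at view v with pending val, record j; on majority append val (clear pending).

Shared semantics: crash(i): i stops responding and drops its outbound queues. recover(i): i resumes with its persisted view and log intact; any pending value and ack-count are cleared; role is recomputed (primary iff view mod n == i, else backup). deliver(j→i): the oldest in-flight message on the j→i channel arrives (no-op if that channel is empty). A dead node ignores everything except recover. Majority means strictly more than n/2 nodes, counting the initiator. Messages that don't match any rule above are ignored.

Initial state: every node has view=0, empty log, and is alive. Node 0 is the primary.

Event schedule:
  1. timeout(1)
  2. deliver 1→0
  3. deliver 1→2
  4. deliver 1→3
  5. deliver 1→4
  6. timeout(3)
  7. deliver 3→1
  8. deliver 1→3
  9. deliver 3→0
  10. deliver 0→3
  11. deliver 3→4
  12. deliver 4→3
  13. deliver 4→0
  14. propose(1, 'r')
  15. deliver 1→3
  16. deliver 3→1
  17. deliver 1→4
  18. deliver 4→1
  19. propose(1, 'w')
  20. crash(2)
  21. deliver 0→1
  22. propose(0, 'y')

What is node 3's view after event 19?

e1 timeout(1): 1[prim,v=1,-]
e2 deliver 1→0: 0[back,v=1,-]
e3 deliver 1→2: 2[back,v=1,-]
e4 deliver 1→3: 3[back,v=1,-]
e5 deliver 1→4: 4[back,v=1,-]
e6 timeout(3): 3[back,v=2,-]
e7 deliver 3→1: 1[back,v=2,-]
e8 deliver 1→3: ·
e9 deliver 3→0: 0[back,v=2,-]
e10 deliver 0→3: ·
e11 deliver 3→4: 4[back,v=2,-]
e12 deliver 4→3: ·
e13 deliver 4→0: ·
e14 propose(1,'r'): ·
e15 deliver 1→3: ·
e16 deliver 3→1: ·
e17 deliver 1→4: ·
e18 deliver 4→1: ·
e19 propose(1,'w'): ·

2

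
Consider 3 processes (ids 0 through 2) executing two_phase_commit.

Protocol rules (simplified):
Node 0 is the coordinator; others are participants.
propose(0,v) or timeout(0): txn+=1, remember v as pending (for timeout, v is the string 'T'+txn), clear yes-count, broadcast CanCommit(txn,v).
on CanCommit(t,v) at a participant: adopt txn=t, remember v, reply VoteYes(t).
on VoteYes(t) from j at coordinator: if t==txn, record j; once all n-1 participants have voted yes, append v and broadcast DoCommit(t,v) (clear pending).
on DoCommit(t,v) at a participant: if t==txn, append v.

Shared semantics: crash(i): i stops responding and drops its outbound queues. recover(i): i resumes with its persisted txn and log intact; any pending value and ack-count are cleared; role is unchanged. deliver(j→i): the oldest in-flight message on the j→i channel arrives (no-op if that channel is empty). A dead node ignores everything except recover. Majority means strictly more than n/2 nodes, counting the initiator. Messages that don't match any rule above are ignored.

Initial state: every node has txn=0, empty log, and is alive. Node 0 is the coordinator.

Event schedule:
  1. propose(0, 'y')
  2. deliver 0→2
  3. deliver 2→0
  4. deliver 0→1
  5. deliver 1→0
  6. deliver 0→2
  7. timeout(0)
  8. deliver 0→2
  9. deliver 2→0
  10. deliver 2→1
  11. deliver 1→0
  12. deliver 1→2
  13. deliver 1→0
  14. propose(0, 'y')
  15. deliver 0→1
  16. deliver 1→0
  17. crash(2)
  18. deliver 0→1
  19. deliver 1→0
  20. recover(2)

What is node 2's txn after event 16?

2

after 1 — propose(0,'y'): n0:coor/t1/[-]
after 2 — deliver 0→2: n2:part/t1/[-]
after 3 — deliver 2→0: ·
after 4 — deliver 0→1: n1:part/t1/[-]
after 5 — deliver 1→0: n0:coor/t1/[y]
after 6 — deliver 0→2: n2:part/t1/[y]
after 7 — timeout(0): n0:coor/t2/[y]
after 8 — deliver 0→2: n2:part/t2/[y]
after 9 — deliver 2→0: ·
after 10 — deliver 2→1: ·
after 11 — deliver 1→0: ·
after 12 — deliver 1→2: ·
after 13 — deliver 1→0: ·
after 14 — propose(0,'y'): n0:coor/t3/[y]
after 15 — deliver 0→1: n1:part/t1/[y]
after 16 — deliver 1→0: ·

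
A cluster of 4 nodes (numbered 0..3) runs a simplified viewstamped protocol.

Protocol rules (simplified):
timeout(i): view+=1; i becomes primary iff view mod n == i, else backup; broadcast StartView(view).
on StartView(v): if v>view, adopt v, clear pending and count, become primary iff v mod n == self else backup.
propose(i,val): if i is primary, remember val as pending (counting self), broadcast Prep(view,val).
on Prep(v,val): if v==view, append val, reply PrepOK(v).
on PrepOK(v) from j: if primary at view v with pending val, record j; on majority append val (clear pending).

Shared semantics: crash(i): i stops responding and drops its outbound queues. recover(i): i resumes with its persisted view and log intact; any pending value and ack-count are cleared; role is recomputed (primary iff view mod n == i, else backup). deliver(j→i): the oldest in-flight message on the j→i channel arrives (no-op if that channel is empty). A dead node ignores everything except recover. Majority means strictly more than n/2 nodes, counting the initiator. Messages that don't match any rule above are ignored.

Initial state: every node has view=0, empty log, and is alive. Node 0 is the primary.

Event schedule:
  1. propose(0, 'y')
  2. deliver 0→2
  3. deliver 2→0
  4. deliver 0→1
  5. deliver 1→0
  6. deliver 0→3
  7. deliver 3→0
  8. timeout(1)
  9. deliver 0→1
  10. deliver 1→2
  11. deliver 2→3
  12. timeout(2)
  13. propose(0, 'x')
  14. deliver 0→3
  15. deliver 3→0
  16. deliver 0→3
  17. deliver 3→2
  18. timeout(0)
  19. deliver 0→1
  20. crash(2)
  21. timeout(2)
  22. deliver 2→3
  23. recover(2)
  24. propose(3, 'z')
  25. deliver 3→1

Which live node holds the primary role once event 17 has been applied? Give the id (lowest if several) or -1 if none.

0

e1 propose(0,'y'): ·
e2 deliver 0→2: 2[back,v=0,y]
e3 deliver 2→0: ·
e4 deliver 0→1: 1[back,v=0,y]
e5 deliver 1→0: 0[prim,v=0,y]
e6 deliver 0→3: 3[back,v=0,y]
e7 deliver 3→0: ·
e8 timeout(1): 1[prim,v=1,y]
e9 deliver 0→1: ·
e10 deliver 1→2: 2[back,v=1,y]
e11 deliver 2→3: ·
e12 timeout(2): 2[prim,v=2,y]
e13 propose(0,'x'): ·
e14 deliver 0→3: 3[back,v=0,y,x]
e15 deliver 3→0: ·
e16 deliver 0→3: ·
e17 deliver 3→2: ·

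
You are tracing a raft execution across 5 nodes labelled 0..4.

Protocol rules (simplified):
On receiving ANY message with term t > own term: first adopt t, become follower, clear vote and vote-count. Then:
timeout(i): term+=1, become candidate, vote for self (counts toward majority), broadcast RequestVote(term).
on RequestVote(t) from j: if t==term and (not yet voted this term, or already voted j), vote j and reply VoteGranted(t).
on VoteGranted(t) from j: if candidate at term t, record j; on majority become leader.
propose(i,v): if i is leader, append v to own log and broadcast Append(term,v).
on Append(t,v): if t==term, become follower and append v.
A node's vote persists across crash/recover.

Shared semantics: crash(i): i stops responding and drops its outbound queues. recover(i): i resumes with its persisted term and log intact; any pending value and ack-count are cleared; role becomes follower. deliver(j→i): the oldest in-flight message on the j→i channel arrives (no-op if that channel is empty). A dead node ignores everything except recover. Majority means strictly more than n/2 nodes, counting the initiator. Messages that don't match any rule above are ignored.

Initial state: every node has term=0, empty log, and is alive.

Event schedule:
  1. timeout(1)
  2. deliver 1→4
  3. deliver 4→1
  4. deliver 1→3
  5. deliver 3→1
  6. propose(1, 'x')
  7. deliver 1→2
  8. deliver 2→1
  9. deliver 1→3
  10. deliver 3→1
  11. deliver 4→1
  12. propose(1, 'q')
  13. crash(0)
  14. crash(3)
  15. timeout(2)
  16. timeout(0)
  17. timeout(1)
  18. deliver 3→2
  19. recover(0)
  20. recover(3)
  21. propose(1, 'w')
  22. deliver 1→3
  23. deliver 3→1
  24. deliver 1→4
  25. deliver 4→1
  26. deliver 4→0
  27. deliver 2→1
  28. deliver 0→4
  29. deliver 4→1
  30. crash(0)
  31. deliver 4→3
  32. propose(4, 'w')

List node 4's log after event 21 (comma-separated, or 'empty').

empty

after 1 — timeout(1): n1:cand/t1/[-]
after 2 — deliver 1→4: n4:foll/t1/[-]
after 3 — deliver 4→1: ·
after 4 — deliver 1→3: n3:foll/t1/[-]
after 5 — deliver 3→1: n1:lead/t1/[-]
after 6 — propose(1,'x'): n1:lead/t1/[x]
after 7 — deliver 1→2: n2:foll/t1/[-]
after 8 — deliver 2→1: ·
after 9 — deliver 1→3: n3:foll/t1/[x]
after 10 — deliver 3→1: ·
after 11 — deliver 4→1: ·
after 12 — propose(1,'q'): n1:lead/t1/[x,q]
after 13 — crash(0): n0:✗foll/t0/[-]
after 14 — crash(3): n3:✗foll/t1/[x]
after 15 — timeout(2): n2:cand/t2/[-]
after 16 — timeout(0): ·
after 17 — timeout(1): n1:cand/t2/[x,q]
after 18 — deliver 3→2: ·
after 19 — recover(0): n0:foll/t0/[-]
after 20 — recover(3): n3:foll/t1/[x]
after 21 — propose(1,'w'): ·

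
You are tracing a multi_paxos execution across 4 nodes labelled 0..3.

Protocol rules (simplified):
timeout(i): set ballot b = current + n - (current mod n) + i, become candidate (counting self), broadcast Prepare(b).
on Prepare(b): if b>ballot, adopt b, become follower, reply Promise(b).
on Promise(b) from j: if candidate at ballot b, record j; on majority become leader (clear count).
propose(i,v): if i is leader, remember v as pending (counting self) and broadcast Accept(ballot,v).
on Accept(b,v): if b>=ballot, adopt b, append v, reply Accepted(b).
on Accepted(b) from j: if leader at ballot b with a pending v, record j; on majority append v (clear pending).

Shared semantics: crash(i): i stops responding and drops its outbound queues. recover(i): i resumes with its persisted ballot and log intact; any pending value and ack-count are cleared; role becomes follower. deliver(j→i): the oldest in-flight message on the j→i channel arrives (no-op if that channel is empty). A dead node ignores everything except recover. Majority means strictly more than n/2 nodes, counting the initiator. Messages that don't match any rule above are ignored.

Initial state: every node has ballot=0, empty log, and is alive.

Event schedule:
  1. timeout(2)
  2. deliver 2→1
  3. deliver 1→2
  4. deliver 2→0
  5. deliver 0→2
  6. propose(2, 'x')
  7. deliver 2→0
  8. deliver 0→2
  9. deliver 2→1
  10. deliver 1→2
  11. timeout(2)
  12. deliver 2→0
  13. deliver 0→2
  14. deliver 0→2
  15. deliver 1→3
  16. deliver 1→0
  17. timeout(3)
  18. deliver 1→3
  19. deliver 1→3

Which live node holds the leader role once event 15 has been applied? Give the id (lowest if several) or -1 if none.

1. timeout(2):  <2:cand b6 ->
2. deliver 2→1:  <1:foll b6 ->
3. deliver 1→2:  nop
4. deliver 2→0:  <0:foll b6 ->
5. deliver 0→2:  <2:lead b6 ->
6. propose(2,'x'):  nop
7. deliver 2→0:  <0:foll b6 x>
8. deliver 0→2:  nop
9. deliver 2→1:  <1:foll b6 x>
10. deliver 1→2:  <2:lead b6 x>
11. timeout(2):  <2:cand b10 x>
12. deliver 2→0:  <0:foll b10 x>
13. deliver 0→2:  nop
14. deliver 0→2:  nop
15. deliver 1→3:  nop

-1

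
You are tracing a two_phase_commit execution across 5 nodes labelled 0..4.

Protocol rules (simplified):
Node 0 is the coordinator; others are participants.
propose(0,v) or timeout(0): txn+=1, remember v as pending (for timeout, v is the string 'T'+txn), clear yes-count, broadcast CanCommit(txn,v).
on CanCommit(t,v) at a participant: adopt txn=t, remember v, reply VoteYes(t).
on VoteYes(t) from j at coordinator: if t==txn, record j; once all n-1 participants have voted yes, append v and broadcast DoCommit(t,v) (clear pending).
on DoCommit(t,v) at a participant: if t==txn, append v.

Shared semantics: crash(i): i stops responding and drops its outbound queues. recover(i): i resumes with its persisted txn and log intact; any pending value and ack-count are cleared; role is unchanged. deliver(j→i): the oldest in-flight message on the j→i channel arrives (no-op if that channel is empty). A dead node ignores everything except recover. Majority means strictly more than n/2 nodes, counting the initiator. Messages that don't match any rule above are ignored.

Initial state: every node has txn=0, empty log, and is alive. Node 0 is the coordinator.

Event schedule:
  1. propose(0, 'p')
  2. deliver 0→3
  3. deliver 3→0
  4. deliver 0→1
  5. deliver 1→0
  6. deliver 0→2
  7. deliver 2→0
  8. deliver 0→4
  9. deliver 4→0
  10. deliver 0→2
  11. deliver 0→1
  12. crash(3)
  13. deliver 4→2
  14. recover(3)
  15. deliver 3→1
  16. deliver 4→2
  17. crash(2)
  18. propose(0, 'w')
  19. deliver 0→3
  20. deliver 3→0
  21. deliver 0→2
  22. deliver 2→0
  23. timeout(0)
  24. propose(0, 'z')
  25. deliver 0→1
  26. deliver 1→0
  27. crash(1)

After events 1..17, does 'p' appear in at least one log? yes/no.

1. propose(0,'p'):  <0:coor t1 ->
2. deliver 0→3:  <3:part t1 ->
3. deliver 3→0:  nop
4. deliver 0→1:  <1:part t1 ->
5. deliver 1→0:  nop
6. deliver 0→2:  <2:part t1 ->
7. deliver 2→0:  nop
8. deliver 0→4:  <4:part t1 ->
9. deliver 4→0:  <0:coor t1 p>
10. deliver 0→2:  <2:part t1 p>
11. deliver 0→1:  <1:part t1 p>
12. crash(3):  <3:✗part t1 ->
13. deliver 4→2:  nop
14. recover(3):  <3:part t1 ->
15. deliver 3→1:  nop
16. deliver 4→2:  nop
17. crash(2):  <2:✗part t1 p>

yes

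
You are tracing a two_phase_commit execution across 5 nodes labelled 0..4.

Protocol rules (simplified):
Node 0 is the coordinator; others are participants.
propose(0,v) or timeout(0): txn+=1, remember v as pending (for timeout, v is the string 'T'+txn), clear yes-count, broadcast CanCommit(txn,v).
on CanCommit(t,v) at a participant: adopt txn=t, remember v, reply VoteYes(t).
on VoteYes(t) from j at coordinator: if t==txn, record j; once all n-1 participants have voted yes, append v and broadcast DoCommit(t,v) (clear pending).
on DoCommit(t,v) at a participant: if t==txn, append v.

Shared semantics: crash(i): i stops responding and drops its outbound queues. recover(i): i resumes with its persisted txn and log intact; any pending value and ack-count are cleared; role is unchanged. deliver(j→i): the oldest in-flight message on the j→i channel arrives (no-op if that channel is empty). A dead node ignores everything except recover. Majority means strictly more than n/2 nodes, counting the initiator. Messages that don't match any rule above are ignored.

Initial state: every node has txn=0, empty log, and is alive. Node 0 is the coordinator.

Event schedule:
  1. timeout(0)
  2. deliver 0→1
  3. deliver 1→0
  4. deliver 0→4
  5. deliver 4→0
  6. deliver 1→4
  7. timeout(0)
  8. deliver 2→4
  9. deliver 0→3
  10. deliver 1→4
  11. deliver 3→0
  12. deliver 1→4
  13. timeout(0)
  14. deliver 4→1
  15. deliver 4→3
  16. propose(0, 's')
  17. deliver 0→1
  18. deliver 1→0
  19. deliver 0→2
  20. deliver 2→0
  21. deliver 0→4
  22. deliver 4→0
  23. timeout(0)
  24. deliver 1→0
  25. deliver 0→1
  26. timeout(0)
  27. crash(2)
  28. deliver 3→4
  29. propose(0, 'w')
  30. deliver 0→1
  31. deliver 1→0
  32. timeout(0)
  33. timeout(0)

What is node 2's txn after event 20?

e1 timeout(0): 0[coor,t=1,-]
e2 deliver 0→1: 1[part,t=1,-]
e3 deliver 1→0: ·
e4 deliver 0→4: 4[part,t=1,-]
e5 deliver 4→0: ·
e6 deliver 1→4: ·
e7 timeout(0): 0[coor,t=2,-]
e8 deliver 2→4: ·
e9 deliver 0→3: 3[part,t=1,-]
e10 deliver 1→4: ·
e11 deliver 3→0: ·
e12 deliver 1→4: ·
e13 timeout(0): 0[coor,t=3,-]
e14 deliver 4→1: ·
e15 deliver 4→3: ·
e16 propose(0,'s'): 0[coor,t=4,-]
e17 deliver 0→1: 1[part,t=2,-]
e18 deliver 1→0: ·
e19 deliver 0→2: 2[part,t=1,-]
e20 deliver 2→0: ·

1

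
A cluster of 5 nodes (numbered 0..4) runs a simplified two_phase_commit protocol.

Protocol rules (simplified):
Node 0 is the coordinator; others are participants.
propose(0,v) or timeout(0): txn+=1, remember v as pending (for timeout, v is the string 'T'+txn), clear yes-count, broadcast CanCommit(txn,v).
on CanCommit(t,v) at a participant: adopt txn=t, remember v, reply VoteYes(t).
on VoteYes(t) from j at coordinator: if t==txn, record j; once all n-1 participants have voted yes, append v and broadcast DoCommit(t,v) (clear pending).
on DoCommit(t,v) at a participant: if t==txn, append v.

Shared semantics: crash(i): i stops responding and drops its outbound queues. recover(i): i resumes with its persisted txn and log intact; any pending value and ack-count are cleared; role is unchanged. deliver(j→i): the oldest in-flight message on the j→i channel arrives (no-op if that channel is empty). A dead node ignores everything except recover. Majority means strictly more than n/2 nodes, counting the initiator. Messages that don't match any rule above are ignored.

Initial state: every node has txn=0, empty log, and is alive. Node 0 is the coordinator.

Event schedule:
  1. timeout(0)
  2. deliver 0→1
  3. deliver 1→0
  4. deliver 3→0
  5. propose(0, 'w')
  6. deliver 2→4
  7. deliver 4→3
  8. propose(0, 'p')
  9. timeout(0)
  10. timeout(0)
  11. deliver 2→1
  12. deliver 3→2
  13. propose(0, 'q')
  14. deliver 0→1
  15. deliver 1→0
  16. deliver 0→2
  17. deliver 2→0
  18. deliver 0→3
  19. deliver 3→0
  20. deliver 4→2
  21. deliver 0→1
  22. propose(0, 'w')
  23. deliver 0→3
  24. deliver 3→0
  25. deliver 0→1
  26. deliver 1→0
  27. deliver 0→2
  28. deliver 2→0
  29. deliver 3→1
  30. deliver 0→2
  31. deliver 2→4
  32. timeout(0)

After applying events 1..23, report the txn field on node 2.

1. timeout(0):  <0:coor t1 ->
2. deliver 0→1:  <1:part t1 ->
3. deliver 1→0:  nop
4. deliver 3→0:  nop
5. propose(0,'w'):  <0:coor t2 ->
6. deliver 2→4:  nop
7. deliver 4→3:  nop
8. propose(0,'p'):  <0:coor t3 ->
9. timeout(0):  <0:coor t4 ->
10. timeout(0):  <0:coor t5 ->
11. deliver 2→1:  nop
12. deliver 3→2:  nop
13. propose(0,'q'):  <0:coor t6 ->
14. deliver 0→1:  <1:part t2 ->
15. deliver 1→0:  nop
16. deliver 0→2:  <2:part t1 ->
17. deliver 2→0:  nop
18. deliver 0→3:  <3:part t1 ->
19. deliver 3→0:  nop
20. deliver 4→2:  nop
21. deliver 0→1:  <1:part t3 ->
22. propose(0,'w'):  <0:coor t7 ->
23. deliver 0→3:  <3:part t2 ->

1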